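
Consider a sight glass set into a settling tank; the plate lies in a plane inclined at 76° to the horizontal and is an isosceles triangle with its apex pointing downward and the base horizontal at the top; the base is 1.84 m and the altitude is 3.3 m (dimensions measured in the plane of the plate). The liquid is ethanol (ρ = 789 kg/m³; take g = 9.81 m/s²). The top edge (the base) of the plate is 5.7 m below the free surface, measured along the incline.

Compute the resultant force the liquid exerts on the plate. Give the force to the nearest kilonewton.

γ = ρg = 789 × 9.81 / 1000 = 7.74009 kN/m³.
Let θ = 76° be the plate's angle to the horizontal; measure y along the incline from where the plane meets the free surface. Vertical depth h = y·sinθ with sinθ = 0.970296.
With the apex down, the centroid sits h/3 = 3.3/3 = 1.1 m below the base (the top edge), so y_c = 5.7 + 1.1 = 6.8 m and h_c = 6.8 × 0.970296 = 6.59801 m.
A = ½ × 1.84 × 3.3 = 3.036 m².
Resultant F = γ·h_c·A = 7.74009 × 6.59801 × 3.036 = 155.046 kN.

F ≈ 155 kN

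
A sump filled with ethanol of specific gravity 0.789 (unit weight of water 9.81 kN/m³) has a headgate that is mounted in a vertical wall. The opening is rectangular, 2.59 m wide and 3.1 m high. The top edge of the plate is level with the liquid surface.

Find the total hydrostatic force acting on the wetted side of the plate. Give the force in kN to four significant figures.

F ≈ 96.33 kN

γ = 0.789 × 9.81 = 7.74009 kN/m³.
The centroid lies 3.1/2 = 1.55 m below the top edge, so the centroid depth is h_c = 1.55 m.
A = 2.59 × 3.1 = 8.029 m².
Resultant F = γ·h_c·A = 7.74009 × 1.55 × 8.029 = 96.325 kN.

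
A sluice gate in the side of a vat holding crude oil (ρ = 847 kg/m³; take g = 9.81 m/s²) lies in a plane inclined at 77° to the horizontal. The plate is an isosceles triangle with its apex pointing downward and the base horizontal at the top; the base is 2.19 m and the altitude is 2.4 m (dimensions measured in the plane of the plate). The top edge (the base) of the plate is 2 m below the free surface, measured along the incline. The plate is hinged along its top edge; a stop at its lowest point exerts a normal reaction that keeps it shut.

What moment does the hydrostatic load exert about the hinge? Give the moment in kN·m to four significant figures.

γ = ρg = 847 × 9.81 / 1000 = 8.30907 kN/m³.
Let θ = 77° be the plate's angle to the horizontal; measure y along the incline from where the plane meets the free surface. Vertical depth h = y·sinθ with sinθ = 0.974370.
With the apex down, the centroid sits h/3 = 2.4/3 = 0.8 m below the base (the top edge), so y_c = 2 + 0.8 = 2.8 m and h_c = 2.8 × 0.974370 = 2.72824 m.
A = ½ × 2.19 × 2.4 = 2.628 m².
Resultant F = γ·h_c·A = 8.30907 × 2.72824 × 2.628 = 59.5745 kN.
I_c = b·h³/36 = 2.19 × 2.4³/36 = 0.84096 m⁴.
Centre of pressure: y_p = y_c + I_c/(y_c·A) = 2.8 + 0.84096/(2.8 × 2.628) = 2.8 + 0.114286 = 2.91429 m along the plane.
The resultant acts 0.8 + 0.114286 = 0.914286 m (along the plate) below the hinge at the top edge, so the moment about the hinge is M = F × 0.914286 = 59.5745 × 0.914286 = 54.4681 kN·m.

M ≈ 54.47 kN·m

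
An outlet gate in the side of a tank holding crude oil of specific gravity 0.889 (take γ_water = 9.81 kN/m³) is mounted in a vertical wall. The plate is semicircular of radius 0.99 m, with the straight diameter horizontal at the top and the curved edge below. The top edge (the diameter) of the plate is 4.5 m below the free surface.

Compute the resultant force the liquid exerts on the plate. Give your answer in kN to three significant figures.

F ≈ 66.1 kN

γ = 0.889 × 9.81 = 8.72109 kN/m³.
The centroid of a semicircle lies 4r/(3π) = 0.420169 m from the diameter, here below the top edge, so the centroid depth is h_c = 4.5 + 0.420169 = 4.92017 m.
A = πr²/2 = π × 0.99²/2 = 1.53954 m².
Resultant F = γ·h_c·A = 8.72109 × 4.92017 × 1.53954 = 66.0605 kN.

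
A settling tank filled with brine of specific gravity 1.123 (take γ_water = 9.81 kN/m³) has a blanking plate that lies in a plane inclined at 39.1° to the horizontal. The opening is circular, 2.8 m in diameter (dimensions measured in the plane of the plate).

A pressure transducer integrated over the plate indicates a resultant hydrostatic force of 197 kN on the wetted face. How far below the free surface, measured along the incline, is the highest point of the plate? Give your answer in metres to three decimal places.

y_top ≈ 3.205 m

γ = 1.123 × 9.81 = 11.01663 kN/m³.
A = π(1.4)² = 6.15752 m².
From F = γ·h_c·A, the centroid depth is h_c = 197/(11.01663 × 6.15752) = 2.9041 m.
Let θ = 39.1° be the plate's angle to the horizontal; measure y along the incline from where the plane meets the free surface. Vertical depth h = y·sinθ with sinθ = 0.630676.
Along the incline, y_c = h_c/sinθ = 2.9041/0.630676 = 4.60474 m.
The centroid is at the centre, 1.4 m below the top of the plate, so the highest point sits at y_top = 4.60474 − 1.4 = 3.20474 m along the incline.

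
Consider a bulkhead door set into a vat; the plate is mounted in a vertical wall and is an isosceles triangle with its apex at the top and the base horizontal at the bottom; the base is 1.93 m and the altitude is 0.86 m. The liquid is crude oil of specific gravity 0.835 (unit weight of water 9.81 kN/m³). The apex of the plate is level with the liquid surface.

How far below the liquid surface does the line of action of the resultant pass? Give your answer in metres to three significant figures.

h_p = 0.645 m

γ = 0.835 × 9.81 = 8.19135 kN/m³.
With the apex up, the centroid sits 2h/3 = 2 × 0.86/3 = 0.573333 m below the apex, so the centroid depth is h_c = 0.573333 m.
A = ½ × 1.93 × 0.86 = 0.8299 m².
Resultant F = γ·h_c·A = 8.19135 × 0.573333 × 0.8299 = 3.89752 kN.
I_c = b·h³/36 = 1.93 × 0.86³/36 = 0.0340997 m⁴.
Centre of pressure: y_p = y_c + I_c/(y_c·A) = 0.573333 + 0.0340997/(0.573333 × 0.8299) = 0.573333 + 0.0716668 = 0.645 m along the plane.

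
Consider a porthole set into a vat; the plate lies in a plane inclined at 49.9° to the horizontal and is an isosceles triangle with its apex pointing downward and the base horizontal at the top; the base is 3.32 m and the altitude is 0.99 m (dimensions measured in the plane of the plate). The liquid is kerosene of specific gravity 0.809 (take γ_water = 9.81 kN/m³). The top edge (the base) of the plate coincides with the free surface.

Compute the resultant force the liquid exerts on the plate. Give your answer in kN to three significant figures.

γ = 0.809 × 9.81 = 7.93629 kN/m³.
Let θ = 49.9° be the plate's angle to the horizontal; measure y along the incline from where the plane meets the free surface. Vertical depth h = y·sinθ with sinθ = 0.764921.
With the apex down, the centroid sits h/3 = 0.99/3 = 0.33 m below the base (the top edge), so y_c = 0.33 m and h_c = 0.33 × 0.764921 = 0.252424 m.
A = ½ × 3.32 × 0.99 = 1.6434 m².
Resultant F = γ·h_c·A = 7.93629 × 0.252424 × 1.6434 = 3.29224 kN.

F ≈ 3.29 kN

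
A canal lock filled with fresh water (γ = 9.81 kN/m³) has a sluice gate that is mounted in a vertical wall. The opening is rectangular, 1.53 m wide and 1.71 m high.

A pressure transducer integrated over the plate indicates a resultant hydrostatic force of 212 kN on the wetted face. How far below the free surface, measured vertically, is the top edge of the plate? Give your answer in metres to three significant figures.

γ = 9.81 kN/m³.
A = 1.53 × 1.71 = 2.6163 m².
From F = γ·h_c·A, the centroid depth is h_c = 212/(9.81 × 2.6163) = 8.25999 m.
The centroid lies 1.71/2 = 0.855 m below the top edge, so the top edge sits at h_top = 8.25999 − 0.855 = 7.40499 m below the surface.

d_top ≈ 7.40 m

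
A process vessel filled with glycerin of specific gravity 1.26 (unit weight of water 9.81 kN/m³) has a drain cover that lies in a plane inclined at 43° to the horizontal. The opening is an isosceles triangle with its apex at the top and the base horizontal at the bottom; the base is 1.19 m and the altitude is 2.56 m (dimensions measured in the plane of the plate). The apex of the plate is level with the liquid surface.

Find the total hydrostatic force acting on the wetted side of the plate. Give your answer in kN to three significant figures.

γ = 1.26 × 9.81 = 12.3606 kN/m³.
Let θ = 43° be the plate's angle to the horizontal; measure y along the incline from where the plane meets the free surface. Vertical depth h = y·sinθ with sinθ = 0.681998.
With the apex up, the centroid sits 2h/3 = 2 × 2.56/3 = 1.70667 m below the apex, so y_c = 1.70667 m and h_c = 1.70667 × 0.681998 = 1.16395 m.
A = ½ × 1.19 × 2.56 = 1.5232 m².
Resultant F = γ·h_c·A = 12.3606 × 1.16395 × 1.5232 = 21.9145 kN.

F ≈ 21.9 kN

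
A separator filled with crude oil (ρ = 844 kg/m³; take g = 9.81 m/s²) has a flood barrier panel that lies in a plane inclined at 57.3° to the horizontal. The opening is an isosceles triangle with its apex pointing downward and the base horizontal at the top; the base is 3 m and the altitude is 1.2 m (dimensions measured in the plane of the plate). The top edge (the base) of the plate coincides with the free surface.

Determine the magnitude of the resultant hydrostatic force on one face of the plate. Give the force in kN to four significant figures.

γ = ρg = 844 × 9.81 / 1000 = 8.27964 kN/m³.
Let θ = 57.3° be the plate's angle to the horizontal; measure y along the incline from where the plane meets the free surface. Vertical depth h = y·sinθ with sinθ = 0.841511.
With the apex down, the centroid sits h/3 = 1.2/3 = 0.4 m below the base (the top edge), so y_c = 0.4 m and h_c = 0.4 × 0.841511 = 0.336604 m.
A = ½ × 3 × 1.2 = 1.8 m².
Resultant F = γ·h_c·A = 8.27964 × 0.336604 × 1.8 = 5.01653 kN.

F ≈ 5.017 kN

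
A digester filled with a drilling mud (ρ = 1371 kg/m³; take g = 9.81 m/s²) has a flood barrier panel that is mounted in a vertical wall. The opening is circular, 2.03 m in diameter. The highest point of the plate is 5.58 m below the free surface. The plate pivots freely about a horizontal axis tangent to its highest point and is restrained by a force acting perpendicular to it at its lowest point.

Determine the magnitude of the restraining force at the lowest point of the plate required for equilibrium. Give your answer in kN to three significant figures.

P ≈ 149 kN

γ = ρg = 1371 × 9.81 / 1000 = 13.44951 kN/m³.
The centroid is at the centre, 1.015 m below the top of the plate, so the centroid depth is h_c = 5.58 + 1.015 = 6.595 m.
A = π(1.015)² = 3.23655 m².
Resultant F = γ·h_c·A = 13.44951 × 6.595 × 3.23655 = 287.08 kN.
I_c = πr⁴/4 = π × 1.015⁴/4 = 0.833593 m⁴.
Centre of pressure: y_p = y_c + I_c/(y_c·A) = 6.595 + 0.833593/(6.595 × 3.23655) = 6.595 + 0.0390532 = 6.63405 m along the plane.
The resultant acts 1.015 + 0.0390532 = 1.05405 m (along the plate) below the hinge at the top edge, so the moment about the hinge is M = F × 1.05405 = 287.08 × 1.05405 = 302.597 kN·m.
A normal force at the bottom, 2.03 m from the hinge, must supply this moment: P = 302.597/2.03 = 149.063 kN.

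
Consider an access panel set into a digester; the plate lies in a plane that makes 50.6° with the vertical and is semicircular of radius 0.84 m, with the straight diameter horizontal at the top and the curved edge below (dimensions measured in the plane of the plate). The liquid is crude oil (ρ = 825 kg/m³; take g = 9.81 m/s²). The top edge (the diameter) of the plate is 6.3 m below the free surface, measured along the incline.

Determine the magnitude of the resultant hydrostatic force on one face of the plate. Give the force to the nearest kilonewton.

γ = ρg = 825 × 9.81 / 1000 = 8.09325 kN/m³.
The plate makes 50.6° with the vertical, i.e. θ = 90° − 50.6° = 39.4° to the horizontal. Measuring y along the incline from the free-surface line, vertical depth h = y·sinθ with sinθ = 0.634731.
The centroid of a semicircle lies 4r/(3π) = 0.356507 m from the diameter, here below the top edge, so y_c = 6.3 + 0.356507 = 6.65651 m and h_c = 6.65651 × 0.634731 = 4.22509 m.
A = πr²/2 = π × 0.84²/2 = 1.10835 m².
Resultant F = γ·h_c·A = 8.09325 × 4.22509 × 1.10835 = 37.8997 kN.

F ≈ 38 kN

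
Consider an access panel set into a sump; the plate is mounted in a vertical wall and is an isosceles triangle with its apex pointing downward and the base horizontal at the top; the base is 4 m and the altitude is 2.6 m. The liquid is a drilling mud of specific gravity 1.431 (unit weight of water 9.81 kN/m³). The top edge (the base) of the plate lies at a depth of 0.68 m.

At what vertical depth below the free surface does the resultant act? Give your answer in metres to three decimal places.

h_p = 1.789 m

γ = 1.431 × 9.81 = 14.03811 kN/m³.
With the apex down, the centroid sits h/3 = 2.6/3 = 0.866667 m below the base (the top edge), so the centroid depth is h_c = 0.68 + 0.866667 = 1.54667 m.
A = ½ × 4 × 2.6 = 5.2 m².
Resultant F = γ·h_c·A = 14.03811 × 1.54667 × 5.2 = 112.904 kN.
I_c = b·h³/36 = 4 × 2.6³/36 = 1.95289 m⁴.
Centre of pressure: y_p = y_c + I_c/(y_c·A) = 1.54667 + 1.95289/(1.54667 × 5.2) = 1.54667 + 0.242816 = 1.78949 m along the plane.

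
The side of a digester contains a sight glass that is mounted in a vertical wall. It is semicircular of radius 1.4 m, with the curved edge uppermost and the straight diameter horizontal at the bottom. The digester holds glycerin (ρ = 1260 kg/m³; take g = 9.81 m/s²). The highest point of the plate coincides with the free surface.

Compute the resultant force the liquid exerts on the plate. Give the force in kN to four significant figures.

γ = ρg = 1260 × 9.81 / 1000 = 12.3606 kN/m³.
The centroid lies 4r/(3π) = 0.594178 m above the diameter, so r − 4r/(3π) = 1.4 − 0.594178 = 0.805822 m below the topmost point, so the centroid depth is h_c = 0.805822 m.
A = πr²/2 = π × 1.4²/2 = 3.07876 m².
Resultant F = γ·h_c·A = 12.3606 × 0.805822 × 3.07876 = 30.6658 kN.

F ≈ 30.67 kN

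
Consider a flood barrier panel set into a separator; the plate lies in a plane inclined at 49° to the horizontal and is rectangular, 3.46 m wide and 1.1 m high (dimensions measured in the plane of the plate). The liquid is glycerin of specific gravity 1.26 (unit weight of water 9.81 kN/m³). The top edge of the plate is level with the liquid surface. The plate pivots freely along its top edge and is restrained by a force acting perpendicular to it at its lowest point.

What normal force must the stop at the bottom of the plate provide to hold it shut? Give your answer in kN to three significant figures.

P ≈ 13.0 kN

γ = 1.26 × 9.81 = 12.3606 kN/m³.
Let θ = 49° be the plate's angle to the horizontal; measure y along the incline from where the plane meets the free surface. Vertical depth h = y·sinθ with sinθ = 0.754710.
The centroid lies 1.1/2 = 0.55 m below the top edge, so y_c = 0.55 m and h_c = 0.55 × 0.754710 = 0.415091 m.
A = 3.46 × 1.1 = 3.806 m².
Resultant F = γ·h_c·A = 12.3606 × 0.415091 × 3.806 = 19.5277 kN.
I_c = b·h³/12 = 3.46 × 1.1³/12 = 0.383772 m⁴.
Centre of pressure: y_p = y_c + I_c/(y_c·A) = 0.55 + 0.383772/(0.55 × 3.806) = 0.55 + 0.183333 = 0.733333 m along the plane.
The resultant acts 0.55 + 0.183333 = 0.733333 m (along the plate) below the hinge at the top edge, so the moment about the hinge is M = F × 0.733333 = 19.5277 × 0.733333 = 14.3203 kN·m.
A normal force at the bottom, 1.1 m from the hinge, must supply this moment: P = 14.3203/1.1 = 13.0185 kN.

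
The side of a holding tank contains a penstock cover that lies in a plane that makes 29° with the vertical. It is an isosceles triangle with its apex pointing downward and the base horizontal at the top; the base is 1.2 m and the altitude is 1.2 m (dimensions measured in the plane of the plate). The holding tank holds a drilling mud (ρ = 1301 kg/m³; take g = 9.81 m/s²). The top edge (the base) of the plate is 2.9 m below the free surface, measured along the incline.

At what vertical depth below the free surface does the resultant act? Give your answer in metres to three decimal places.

γ = ρg = 1301 × 9.81 / 1000 = 12.76281 kN/m³.
The plate makes 29° with the vertical, i.e. θ = 90° − 29° = 61° to the horizontal. Measuring y along the incline from the free-surface line, vertical depth h = y·sinθ with sinθ = 0.874620.
With the apex down, the centroid sits h/3 = 1.2/3 = 0.4 m below the base (the top edge), so y_c = 2.9 + 0.4 = 3.3 m and h_c = 3.3 × 0.874620 = 2.88625 m.
A = ½ × 1.2 × 1.2 = 0.72 m².
Resultant F = γ·h_c·A = 12.76281 × 2.88625 × 0.72 = 26.5224 kN.
I_c = b·h³/36 = 1.2 × 1.2³/36 = 0.0576 m⁴.
Centre of pressure: y_p = y_c + I_c/(y_c·A) = 3.3 + 0.0576/(3.3 × 0.72) = 3.3 + 0.0242424 = 3.32424 m along the plane.
Vertically, h_p = y_p·sinθ = 3.32424 × 0.874620 = 2.90745 m.

h_p = 2.907 m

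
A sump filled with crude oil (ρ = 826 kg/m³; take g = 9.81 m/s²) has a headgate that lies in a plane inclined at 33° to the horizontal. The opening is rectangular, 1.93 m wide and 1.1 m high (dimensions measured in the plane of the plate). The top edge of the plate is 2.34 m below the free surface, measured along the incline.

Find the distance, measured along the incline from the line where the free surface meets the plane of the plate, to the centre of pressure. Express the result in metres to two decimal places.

γ = ρg = 826 × 9.81 / 1000 = 8.10306 kN/m³.
Let θ = 33° be the plate's angle to the horizontal; measure y along the incline from where the plane meets the free surface. Vertical depth h = y·sinθ with sinθ = 0.544639.
The centroid lies 1.1/2 = 0.55 m below the top edge, so y_c = 2.34 + 0.55 = 2.89 m and h_c = 2.89 × 0.544639 = 1.57401 m.
A = 1.93 × 1.1 = 2.123 m².
Resultant F = γ·h_c·A = 8.10306 × 1.57401 × 2.123 = 27.0774 kN.
I_c = b·h³/12 = 1.93 × 1.1³/12 = 0.214069 m⁴.
Centre of pressure: y_p = y_c + I_c/(y_c·A) = 2.89 + 0.214069/(2.89 × 2.123) = 2.89 + 0.0348904 = 2.92489 m along the plane.

y_p = 2.92 m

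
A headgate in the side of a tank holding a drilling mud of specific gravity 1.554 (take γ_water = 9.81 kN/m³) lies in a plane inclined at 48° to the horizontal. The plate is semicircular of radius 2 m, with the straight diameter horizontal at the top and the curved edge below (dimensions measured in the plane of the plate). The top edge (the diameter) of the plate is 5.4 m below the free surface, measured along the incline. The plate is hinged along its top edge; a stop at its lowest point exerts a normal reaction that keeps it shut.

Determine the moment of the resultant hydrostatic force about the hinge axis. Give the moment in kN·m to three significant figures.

M ≈ 397 kN·m

γ = 1.554 × 9.81 = 15.24474 kN/m³.
Let θ = 48° be the plate's angle to the horizontal; measure y along the incline from where the plane meets the free surface. Vertical depth h = y·sinθ with sinθ = 0.743145.
The centroid of a semicircle lies 4r/(3π) = 0.848826 m from the diameter, here below the top edge, so y_c = 5.4 + 0.848826 = 6.24883 m and h_c = 6.24883 × 0.743145 = 4.64379 m.
A = πr²/2 = π × 2²/2 = 6.28319 m².
Resultant F = γ·h_c·A = 15.24474 × 4.64379 × 6.28319 = 444.808 kN.
I_c = (π/8 − 8/(9π))·r⁴ = 0.109757 × 2⁴ = 1.75611 m⁴.
Centre of pressure: y_p = y_c + I_c/(y_c·A) = 6.24883 + 1.75611/(6.24883 × 6.28319) = 6.24883 + 0.0447273 = 6.29356 m along the plane.
The resultant acts 0.848826 + 0.0447273 = 0.893553 m (along the plate) below the hinge at the top edge, so the moment about the hinge is M = F × 0.893553 = 444.808 × 0.893553 = 397.46 kN·m.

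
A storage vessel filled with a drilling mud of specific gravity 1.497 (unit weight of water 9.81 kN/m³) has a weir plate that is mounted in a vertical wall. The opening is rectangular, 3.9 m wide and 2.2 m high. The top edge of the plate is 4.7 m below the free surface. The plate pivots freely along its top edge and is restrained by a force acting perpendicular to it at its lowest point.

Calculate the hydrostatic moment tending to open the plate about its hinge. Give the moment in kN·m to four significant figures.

γ = 1.497 × 9.81 = 14.68557 kN/m³.
The centroid lies 2.2/2 = 1.1 m below the top edge, so the centroid depth is h_c = 4.7 + 1.1 = 5.8 m.
A = 3.9 × 2.2 = 8.58 m².
Resultant F = γ·h_c·A = 14.68557 × 5.8 × 8.58 = 730.813 kN.
I_c = b·h³/12 = 3.9 × 2.2³/12 = 3.4606 m⁴.
Centre of pressure: y_p = y_c + I_c/(y_c·A) = 5.8 + 3.4606/(5.8 × 8.58) = 5.8 + 0.0695402 = 5.86954 m along the plane.
The resultant acts 1.1 + 0.0695402 = 1.16954 m (along the plate) below the hinge at the top edge, so the moment about the hinge is M = F × 1.16954 = 730.813 × 1.16954 = 854.715 kN·m.

M ≈ 854.7 kN·m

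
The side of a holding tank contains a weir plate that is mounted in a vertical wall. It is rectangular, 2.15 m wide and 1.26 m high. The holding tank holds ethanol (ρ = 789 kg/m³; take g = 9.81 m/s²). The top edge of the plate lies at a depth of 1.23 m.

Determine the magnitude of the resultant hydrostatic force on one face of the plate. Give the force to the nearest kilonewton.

γ = ρg = 789 × 9.81 / 1000 = 7.74009 kN/m³.
The centroid lies 1.26/2 = 0.63 m below the top edge, so the centroid depth is h_c = 1.23 + 0.63 = 1.86 m.
A = 2.15 × 1.26 = 2.709 m².
Resultant F = γ·h_c·A = 7.74009 × 1.86 × 2.709 = 39.0003 kN.

F ≈ 39 kN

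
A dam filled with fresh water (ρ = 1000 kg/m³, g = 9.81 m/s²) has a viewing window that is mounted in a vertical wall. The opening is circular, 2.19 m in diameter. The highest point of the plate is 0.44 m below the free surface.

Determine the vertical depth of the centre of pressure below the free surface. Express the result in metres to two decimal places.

h_p = 1.73 m

γ = ρg = 1000 × 9.81 = 9810 N/m³ = 9.81 kN/m³.
The centroid is at the centre, 1.095 m below the top of the plate, so the centroid depth is h_c = 0.44 + 1.095 = 1.535 m.
A = π(1.095)² = 3.76685 m².
Resultant F = γ·h_c·A = 9.81 × 1.535 × 3.76685 = 56.7225 kN.
I_c = πr⁴/4 = π × 1.095⁴/4 = 1.12914 m⁴.
Centre of pressure: y_p = y_c + I_c/(y_c·A) = 1.535 + 1.12914/(1.535 × 3.76685) = 1.535 + 0.195281 = 1.73028 m along the plane.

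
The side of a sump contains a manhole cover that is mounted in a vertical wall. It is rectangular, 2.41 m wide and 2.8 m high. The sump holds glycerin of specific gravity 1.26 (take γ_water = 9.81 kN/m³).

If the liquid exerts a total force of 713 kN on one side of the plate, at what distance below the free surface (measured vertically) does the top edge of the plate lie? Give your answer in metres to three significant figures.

d_top ≈ 7.15 m

γ = 1.26 × 9.81 = 12.3606 kN/m³.
A = 2.41 × 2.8 = 6.748 m².
From F = γ·h_c·A, the centroid depth is h_c = 713/(12.3606 × 6.748) = 8.5482 m.
The centroid lies 2.8/2 = 1.4 m below the top edge, so the top edge sits at h_top = 8.5482 − 1.4 = 7.1482 m below the surface.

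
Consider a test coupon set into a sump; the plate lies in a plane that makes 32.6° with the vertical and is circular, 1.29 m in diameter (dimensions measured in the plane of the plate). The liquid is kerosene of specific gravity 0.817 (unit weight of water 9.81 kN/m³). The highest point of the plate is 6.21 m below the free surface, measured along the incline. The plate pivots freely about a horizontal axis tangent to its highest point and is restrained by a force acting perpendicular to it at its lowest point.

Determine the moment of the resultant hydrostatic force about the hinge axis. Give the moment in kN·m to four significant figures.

γ = 0.817 × 9.81 = 8.01477 kN/m³.
The plate makes 32.6° with the vertical, i.e. θ = 90° − 32.6° = 57.4° to the horizontal. Measuring y along the incline from the free-surface line, vertical depth h = y·sinθ with sinθ = 0.842452.
The centroid is at the centre, 0.645 m below the top of the plate, so y_c = 6.21 + 0.645 = 6.855 m and h_c = 6.855 × 0.842452 = 5.77501 m.
A = π(0.645)² = 1.30698 m².
Resultant F = γ·h_c·A = 8.01477 × 5.77501 × 1.30698 = 60.4941 kN.
I_c = πr⁴/4 = π × 0.645⁴/4 = 0.135934 m⁴.
Centre of pressure: y_p = y_c + I_c/(y_c·A) = 6.855 + 0.135934/(6.855 × 1.30698) = 6.855 + 0.0151723 = 6.87017 m along the plane.
The resultant acts 0.645 + 0.0151723 = 0.660172 m (along the plate) below the hinge at the top edge, so the moment about the hinge is M = F × 0.660172 = 60.4941 × 0.660172 = 39.9365 kN·m.

M ≈ 39.94 kN·m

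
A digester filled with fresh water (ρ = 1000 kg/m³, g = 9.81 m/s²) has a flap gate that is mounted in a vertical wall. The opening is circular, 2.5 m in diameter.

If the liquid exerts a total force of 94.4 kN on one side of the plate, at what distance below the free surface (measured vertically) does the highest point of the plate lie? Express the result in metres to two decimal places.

d_top ≈ 0.71 m

γ = ρg = 1000 × 9.81 = 9810 N/m³ = 9.81 kN/m³.
A = π(1.25)² = 4.90874 m².
From F = γ·h_c·A, the centroid depth is h_c = 94.4/(9.81 × 4.90874) = 1.96035 m.
The centroid is at the centre, 1.25 m below the top of the plate, so the highest point sits at h_top = 1.96035 − 1.25 = 0.71035 m below the surface.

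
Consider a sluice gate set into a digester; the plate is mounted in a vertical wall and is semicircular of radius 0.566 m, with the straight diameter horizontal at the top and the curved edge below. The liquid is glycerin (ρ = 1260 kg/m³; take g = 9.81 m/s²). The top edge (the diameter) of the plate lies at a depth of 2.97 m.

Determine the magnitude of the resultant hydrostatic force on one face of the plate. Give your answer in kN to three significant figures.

γ = ρg = 1260 × 9.81 / 1000 = 12.3606 kN/m³.
The centroid of a semicircle lies 4r/(3π) = 0.240218 m from the diameter, here below the top edge, so the centroid depth is h_c = 2.97 + 0.240218 = 3.21022 m.
A = πr²/2 = π × 0.566²/2 = 0.503214 m².
Resultant F = γ·h_c·A = 12.3606 × 3.21022 × 0.503214 = 19.9677 kN.

F ≈ 20.0 kN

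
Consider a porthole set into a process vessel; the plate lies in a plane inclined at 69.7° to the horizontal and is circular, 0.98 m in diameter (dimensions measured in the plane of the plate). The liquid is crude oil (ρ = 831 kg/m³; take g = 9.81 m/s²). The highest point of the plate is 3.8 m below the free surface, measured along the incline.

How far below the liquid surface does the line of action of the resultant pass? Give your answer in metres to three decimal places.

h_p = 4.037 m

γ = ρg = 831 × 9.81 / 1000 = 8.15211 kN/m³.
Let θ = 69.7° be the plate's angle to the horizontal; measure y along the incline from where the plane meets the free surface. Vertical depth h = y·sinθ with sinθ = 0.937889.
The centroid is at the centre, 0.49 m below the top of the plate, so y_c = 3.8 + 0.49 = 4.29 m and h_c = 4.29 × 0.937889 = 4.02354 m.
A = π(0.49)² = 0.754296 m².
Resultant F = γ·h_c·A = 8.15211 × 4.02354 × 0.754296 = 24.7412 kN.
I_c = πr⁴/4 = π × 0.49⁴/4 = 0.0452766 m⁴.
Centre of pressure: y_p = y_c + I_c/(y_c·A) = 4.29 + 0.0452766/(4.29 × 0.754296) = 4.29 + 0.0139918 = 4.30399 m along the plane.
Vertically, h_p = y_p·sinθ = 4.30399 × 0.937889 = 4.03666 m.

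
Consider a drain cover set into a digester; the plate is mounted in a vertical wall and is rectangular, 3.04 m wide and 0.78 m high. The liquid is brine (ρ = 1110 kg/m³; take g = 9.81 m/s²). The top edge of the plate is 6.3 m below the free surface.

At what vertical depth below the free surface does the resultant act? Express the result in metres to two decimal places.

γ = ρg = 1110 × 9.81 / 1000 = 10.8891 kN/m³.
The centroid lies 0.78/2 = 0.39 m below the top edge, so the centroid depth is h_c = 6.3 + 0.39 = 6.69 m.
A = 3.04 × 0.78 = 2.3712 m².
Resultant F = γ·h_c·A = 10.8891 × 6.69 × 2.3712 = 172.737 kN.
I_c = b·h³/12 = 3.04 × 0.78³/12 = 0.12022 m⁴.
Centre of pressure: y_p = y_c + I_c/(y_c·A) = 6.69 + 0.12022/(6.69 × 2.3712) = 6.69 + 0.00757849 = 6.69758 m along the plane.

h_p = 6.70 m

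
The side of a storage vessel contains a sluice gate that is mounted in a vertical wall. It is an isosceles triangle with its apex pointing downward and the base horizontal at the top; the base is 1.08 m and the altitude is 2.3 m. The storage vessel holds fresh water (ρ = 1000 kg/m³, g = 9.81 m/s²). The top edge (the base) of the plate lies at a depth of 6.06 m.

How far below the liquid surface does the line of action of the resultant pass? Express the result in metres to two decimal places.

γ = ρg = 1000 × 9.81 = 9810 N/m³ = 9.81 kN/m³.
With the apex down, the centroid sits h/3 = 2.3/3 = 0.766667 m below the base (the top edge), so the centroid depth is h_c = 6.06 + 0.766667 = 6.82667 m.
A = ½ × 1.08 × 2.3 = 1.242 m².
Resultant F = γ·h_c·A = 9.81 × 6.82667 × 1.242 = 83.1763 kN.
I_c = b·h³/36 = 1.08 × 2.3³/36 = 0.36501 m⁴.
Centre of pressure: y_p = y_c + I_c/(y_c·A) = 6.82667 + 0.36501/(6.82667 × 1.242) = 6.82667 + 0.0430501 = 6.86972 m along the plane.

h_p = 6.87 m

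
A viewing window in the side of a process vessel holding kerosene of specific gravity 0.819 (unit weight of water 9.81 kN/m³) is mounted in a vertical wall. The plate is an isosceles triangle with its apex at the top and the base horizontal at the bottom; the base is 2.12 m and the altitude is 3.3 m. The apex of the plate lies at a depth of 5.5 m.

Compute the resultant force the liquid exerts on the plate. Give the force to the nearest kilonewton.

γ = 0.819 × 9.81 = 8.03439 kN/m³.
With the apex up, the centroid sits 2h/3 = 2 × 3.3/3 = 2.2 m below the apex, so the centroid depth is h_c = 5.5 + 2.2 = 7.7 m.
A = ½ × 2.12 × 3.3 = 3.498 m².
Resultant F = γ·h_c·A = 8.03439 × 7.7 × 3.498 = 216.403 kN.

F ≈ 216 kN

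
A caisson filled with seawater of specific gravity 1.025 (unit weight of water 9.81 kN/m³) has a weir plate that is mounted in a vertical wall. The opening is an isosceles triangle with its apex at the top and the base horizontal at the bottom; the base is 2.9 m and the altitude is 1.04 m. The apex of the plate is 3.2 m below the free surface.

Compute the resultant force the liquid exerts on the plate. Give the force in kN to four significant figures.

γ = 1.025 × 9.81 = 10.05525 kN/m³.
With the apex up, the centroid sits 2h/3 = 2 × 1.04/3 = 0.693333 m below the apex, so the centroid depth is h_c = 3.2 + 0.693333 = 3.89333 m.
A = ½ × 2.9 × 1.04 = 1.508 m².
Resultant F = γ·h_c·A = 10.05525 × 3.89333 × 1.508 = 59.0358 kN.

F ≈ 59.04 kN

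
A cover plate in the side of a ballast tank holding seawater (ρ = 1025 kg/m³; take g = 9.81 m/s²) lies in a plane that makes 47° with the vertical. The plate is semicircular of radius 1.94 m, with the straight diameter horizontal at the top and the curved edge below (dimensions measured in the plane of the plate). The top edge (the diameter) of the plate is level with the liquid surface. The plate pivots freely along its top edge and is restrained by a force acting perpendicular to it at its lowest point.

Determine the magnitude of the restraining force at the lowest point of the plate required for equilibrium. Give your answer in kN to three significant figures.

P ≈ 19.7 kN

γ = ρg = 1025 × 9.81 / 1000 = 10.05525 kN/m³.
The plate makes 47° with the vertical, i.e. θ = 90° − 47° = 43° to the horizontal. Measuring y along the incline from the free-surface line, vertical depth h = y·sinθ with sinθ = 0.681998.
The centroid of a semicircle lies 4r/(3π) = 0.823362 m from the diameter, here below the top edge, so y_c = 0.823362 m and h_c = 0.823362 × 0.681998 = 0.561531 m.
A = πr²/2 = π × 1.94²/2 = 5.91185 m².
Resultant F = γ·h_c·A = 10.05525 × 0.561531 × 5.91185 = 33.3803 kN.
I_c = (π/8 − 8/(9π))·r⁴ = 0.109757 × 1.94⁴ = 1.55467 m⁴.
Centre of pressure: y_p = y_c + I_c/(y_c·A) = 0.823362 + 1.55467/(0.823362 × 5.91185) = 0.823362 + 0.319392 = 1.14275 m along the plane.
The resultant acts 0.823362 + 0.319392 = 1.14275 m (along the plate) below the hinge at the top edge, so the moment about the hinge is M = F × 1.14275 = 33.3803 × 1.14275 = 38.1453 kN·m.
A normal force at the bottom, 1.94 m from the hinge, must supply this moment: P = 38.1453/1.94 = 19.6625 kN.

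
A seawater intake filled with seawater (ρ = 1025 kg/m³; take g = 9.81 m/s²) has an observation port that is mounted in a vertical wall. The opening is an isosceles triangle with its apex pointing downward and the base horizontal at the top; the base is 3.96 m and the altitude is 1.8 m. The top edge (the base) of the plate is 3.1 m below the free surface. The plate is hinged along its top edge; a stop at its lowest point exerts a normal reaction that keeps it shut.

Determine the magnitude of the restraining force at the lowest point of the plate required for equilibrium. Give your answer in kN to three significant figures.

P ≈ 47.8 kN

γ = ρg = 1025 × 9.81 / 1000 = 10.05525 kN/m³.
With the apex down, the centroid sits h/3 = 1.8/3 = 0.6 m below the base (the top edge), so the centroid depth is h_c = 3.1 + 0.6 = 3.7 m.
A = ½ × 3.96 × 1.8 = 3.564 m².
Resultant F = γ·h_c·A = 10.05525 × 3.7 × 3.564 = 132.597 kN.
I_c = b·h³/36 = 3.96 × 1.8³/36 = 0.64152 m⁴.
Centre of pressure: y_p = y_c + I_c/(y_c·A) = 3.7 + 0.64152/(3.7 × 3.564) = 3.7 + 0.0486486 = 3.74865 m along the plane.
The resultant acts 0.6 + 0.0486486 = 0.648649 m (along the plate) below the hinge at the top edge, so the moment about the hinge is M = F × 0.648649 = 132.597 × 0.648649 = 86.0089 kN·m.
A normal force at the bottom, 1.8 m from the hinge, must supply this moment: P = 86.0089/1.8 = 47.7827 kN.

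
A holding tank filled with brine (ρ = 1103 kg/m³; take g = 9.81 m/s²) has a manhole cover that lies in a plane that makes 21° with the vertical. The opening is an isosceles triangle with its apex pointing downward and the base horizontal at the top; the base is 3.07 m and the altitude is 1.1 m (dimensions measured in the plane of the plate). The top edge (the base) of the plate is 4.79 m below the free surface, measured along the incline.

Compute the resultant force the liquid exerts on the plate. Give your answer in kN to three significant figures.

γ = ρg = 1103 × 9.81 / 1000 = 10.82043 kN/m³.
The plate makes 21° with the vertical, i.e. θ = 90° − 21° = 69° to the horizontal. Measuring y along the incline from the free-surface line, vertical depth h = y·sinθ with sinθ = 0.933580.
With the apex down, the centroid sits h/3 = 1.1/3 = 0.366667 m below the base (the top edge), so y_c = 4.79 + 0.366667 = 5.15667 m and h_c = 5.15667 × 0.933580 = 4.81416 m.
A = ½ × 3.07 × 1.1 = 1.6885 m².
Resultant F = γ·h_c·A = 10.82043 × 4.81416 × 1.6885 = 87.9561 kN.

F ≈ 88.0 kN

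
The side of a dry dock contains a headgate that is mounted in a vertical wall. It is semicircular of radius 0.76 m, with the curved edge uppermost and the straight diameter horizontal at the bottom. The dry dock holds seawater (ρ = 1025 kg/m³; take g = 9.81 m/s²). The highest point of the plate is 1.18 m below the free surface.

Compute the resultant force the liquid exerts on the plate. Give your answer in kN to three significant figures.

F ≈ 14.8 kN

γ = ρg = 1025 × 9.81 / 1000 = 10.05525 kN/m³.
The centroid lies 4r/(3π) = 0.322554 m above the diameter, so r − 4r/(3π) = 0.76 − 0.322554 = 0.437446 m below the topmost point, so the centroid depth is h_c = 1.18 + 0.437446 = 1.61745 m.
A = πr²/2 = π × 0.76²/2 = 0.907292 m².
Resultant F = γ·h_c·A = 10.05525 × 1.61745 × 0.907292 = 14.7561 kN.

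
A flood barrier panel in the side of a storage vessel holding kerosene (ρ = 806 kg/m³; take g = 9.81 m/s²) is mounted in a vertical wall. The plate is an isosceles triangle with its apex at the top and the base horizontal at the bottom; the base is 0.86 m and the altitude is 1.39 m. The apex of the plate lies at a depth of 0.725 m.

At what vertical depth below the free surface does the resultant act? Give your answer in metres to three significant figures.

γ = ρg = 806 × 9.81 / 1000 = 7.90686 kN/m³.
With the apex up, the centroid sits 2h/3 = 2 × 1.39/3 = 0.926667 m below the apex, so the centroid depth is h_c = 0.725 + 0.926667 = 1.65167 m.
A = ½ × 0.86 × 1.39 = 0.5977 m².
Resultant F = γ·h_c·A = 7.90686 × 1.65167 × 0.5977 = 7.80568 kN.
I_c = b·h³/36 = 0.86 × 1.39³/36 = 0.0641565 m⁴.
Centre of pressure: y_p = y_c + I_c/(y_c·A) = 1.65167 + 0.0641565/(1.65167 × 0.5977) = 1.65167 + 0.0649881 = 1.71666 m along the plane.

h_p = 1.72 m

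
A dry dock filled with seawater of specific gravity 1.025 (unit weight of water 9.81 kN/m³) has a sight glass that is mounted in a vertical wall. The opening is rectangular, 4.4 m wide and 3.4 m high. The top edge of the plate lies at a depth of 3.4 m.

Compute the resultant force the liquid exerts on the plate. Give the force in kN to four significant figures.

F ≈ 767.2 kN

γ = 1.025 × 9.81 = 10.05525 kN/m³.
The centroid lies 3.4/2 = 1.7 m below the top edge, so the centroid depth is h_c = 3.4 + 1.7 = 5.1 m.
A = 4.4 × 3.4 = 14.96 m².
Resultant F = γ·h_c·A = 10.05525 × 5.1 × 14.96 = 767.175 kN.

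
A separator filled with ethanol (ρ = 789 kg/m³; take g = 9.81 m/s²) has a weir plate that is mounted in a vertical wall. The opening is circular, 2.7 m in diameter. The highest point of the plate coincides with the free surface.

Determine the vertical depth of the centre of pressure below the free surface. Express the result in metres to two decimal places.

h_p = 1.69 m

γ = ρg = 789 × 9.81 / 1000 = 7.74009 kN/m³.
The centroid is at the centre, 1.35 m below the top of the plate, so the centroid depth is h_c = 1.35 m.
A = π(1.35)² = 5.72555 m².
Resultant F = γ·h_c·A = 7.74009 × 1.35 × 5.72555 = 59.827 kN.
I_c = πr⁴/4 = π × 1.35⁴/4 = 2.6087 m⁴.
Centre of pressure: y_p = y_c + I_c/(y_c·A) = 1.35 + 2.6087/(1.35 × 5.72555) = 1.35 + 0.3375 = 1.6875 m along the plane.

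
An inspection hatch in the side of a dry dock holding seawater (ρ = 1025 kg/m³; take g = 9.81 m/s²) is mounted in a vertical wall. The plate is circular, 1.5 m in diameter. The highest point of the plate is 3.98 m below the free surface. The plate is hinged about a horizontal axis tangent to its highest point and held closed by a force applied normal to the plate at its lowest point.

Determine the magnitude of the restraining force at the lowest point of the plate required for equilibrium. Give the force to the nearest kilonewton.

γ = ρg = 1025 × 9.81 / 1000 = 10.05525 kN/m³.
The centroid is at the centre, 0.75 m below the top of the plate, so the centroid depth is h_c = 3.98 + 0.75 = 4.73 m.
A = π(0.75)² = 1.76715 m².
Resultant F = γ·h_c·A = 10.05525 × 4.73 × 1.76715 = 84.048 kN.
I_c = πr⁴/4 = π × 0.75⁴/4 = 0.248505 m⁴.
Centre of pressure: y_p = y_c + I_c/(y_c·A) = 4.73 + 0.248505/(4.73 × 1.76715) = 4.73 + 0.0297304 = 4.75973 m along the plane.
The resultant acts 0.75 + 0.0297304 = 0.77973 m (along the plate) below the hinge at the top edge, so the moment about the hinge is M = F × 0.77973 = 84.048 × 0.77973 = 65.5347 kN·m.
A normal force at the bottom, 1.5 m from the hinge, must supply this moment: P = 65.5347/1.5 = 43.6898 kN.

P ≈ 44 kN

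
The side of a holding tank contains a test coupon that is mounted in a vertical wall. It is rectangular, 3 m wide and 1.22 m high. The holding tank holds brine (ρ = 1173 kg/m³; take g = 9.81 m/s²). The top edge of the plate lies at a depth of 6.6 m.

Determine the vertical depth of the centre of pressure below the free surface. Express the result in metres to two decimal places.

γ = ρg = 1173 × 9.81 / 1000 = 11.50713 kN/m³.
The centroid lies 1.22/2 = 0.61 m below the top edge, so the centroid depth is h_c = 6.6 + 0.61 = 7.21 m.
A = 3 × 1.22 = 3.66 m².
Resultant F = γ·h_c·A = 11.50713 × 7.21 × 3.66 = 303.657 kN.
I_c = b·h³/12 = 3 × 1.22³/12 = 0.453962 m⁴.
Centre of pressure: y_p = y_c + I_c/(y_c·A) = 7.21 + 0.453962/(7.21 × 3.66) = 7.21 + 0.017203 = 7.2272 m along the plane.

h_p = 7.23 m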